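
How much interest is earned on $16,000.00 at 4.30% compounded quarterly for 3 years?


Compound interest earned = final amount − principal.
A = P(1 + r/n)^(nt) = $16,000.00 × (1 + 0.043/4)^(4 × 3) = $18,190.51
Interest = A − P = $18,190.51 − $16,000.00 = $2,190.51

Interest = A - P = $2,190.51


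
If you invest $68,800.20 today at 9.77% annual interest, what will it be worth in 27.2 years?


Future value formula: FV = PV × (1 + r)^t
FV = $68,800.20 × (1 + 0.0977)^27.2
FV = $68,800.20 × 12.622799
FV = $868,451.10

FV = PV × (1 + r)^t = $868,451.10


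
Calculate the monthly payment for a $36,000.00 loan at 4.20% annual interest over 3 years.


Loan payment formula: PMT = PV × r / (1 − (1 + r)^(−n))
Monthly rate r = 0.042/12 = 0.0035, n = 36 months
Denominator: 1 − (1 + 0.042/12)^(−36) = 0.118191
PMT = $36,000.00 × (0.042/12) / 0.118191
PMT = $1,066.07 per month

PMT = PV × r / (1-(1+r)^(-n)) = $1,066.07/month


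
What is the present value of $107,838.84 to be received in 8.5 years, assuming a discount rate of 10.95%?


Present value formula: PV = FV / (1 + r)^t
PV = $107,838.84 / (1 + 0.1095)^8.5
PV = $107,838.84 / 2.418701
PV = $44,585.44

PV = FV / (1 + r)^t = $44,585.44


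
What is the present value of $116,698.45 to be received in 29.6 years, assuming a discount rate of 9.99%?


Present value formula: PV = FV / (1 + r)^t
PV = $116,698.45 / (1 + 0.0999)^29.6
PV = $116,698.45 / 16.751542
PV = $6,966.43

PV = FV / (1 + r)^t = $6,966.43


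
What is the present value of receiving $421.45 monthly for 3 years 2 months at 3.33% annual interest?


Present value of an ordinary annuity: PV = PMT × (1 − (1 + r)^(−n)) / r
Monthly rate r = 0.0333/12 = 0.002775, n = 38
PV = $421.45 × (1 − (1 + 0.0333/12)^(−38)) / (0.0333/12)
PV = $421.45 × 36.017693
PV = $15,179.66

PV = PMT × (1-(1+r)^(-n))/r = $15,179.66


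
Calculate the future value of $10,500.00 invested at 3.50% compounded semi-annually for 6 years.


Compound interest formula: A = P(1 + r/n)^(nt)
A = $10,500.00 × (1 + 0.035/2)^(2 × 6)
Growth factor: (1 + 0.035/2)^12 = 1.231439
A = $10,500.00 × 1.231439
A = $12,930.11

A = P(1 + r/n)^(nt) = $12,930.11


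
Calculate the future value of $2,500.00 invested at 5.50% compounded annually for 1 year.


Compound interest formula: A = P(1 + r/n)^(nt)
A = $2,500.00 × (1 + 0.055/1)^(1 × 1)
Growth factor: (1 + 0.055/1)^1 = 1.055000
A = $2,500.00 × 1.055000
A = $2,637.50

A = P(1 + r/n)^(nt) = $2,637.50


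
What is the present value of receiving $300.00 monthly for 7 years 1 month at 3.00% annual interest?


Present value of an ordinary annuity: PV = PMT × (1 − (1 + r)^(−n)) / r
Monthly rate r = 0.03/12 = 0.0025, n = 85
PV = $300.00 × (1 − (1 + 0.03/12)^(−85)) / (0.03/12)
PV = $300.00 × 76.490095
PV = $22,947.03

PV = PMT × (1-(1+r)^(-n))/r = $22,947.03


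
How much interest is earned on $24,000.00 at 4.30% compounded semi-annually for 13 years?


Compound interest earned = final amount − principal.
A = P(1 + r/n)^(nt) = $24,000.00 × (1 + 0.043/2)^(2 × 13) = $41,726.20
Interest = A − P = $41,726.20 − $24,000.00 = $17,726.20

Interest = A - P = $17,726.20


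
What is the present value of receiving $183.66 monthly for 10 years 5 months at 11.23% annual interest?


Present value of an ordinary annuity: PV = PMT × (1 − (1 + r)^(−n)) / r
Monthly rate r = 0.1123/12 ≈ 0.00935833, n = 125
PV = $183.66 × (1 − (1 + 0.1123/12)^(−125)) / (0.1123/12)
PV = $183.66 × 73.504020
PV = $13,499.75

PV = PMT × (1-(1+r)^(-n))/r = $13,499.75


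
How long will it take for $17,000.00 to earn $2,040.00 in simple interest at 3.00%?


Rearrange the simple interest formula for t:
I = P × r × t  ⇒  t = I / (P × r)
t = $2,040.00 / ($17,000.00 × 0.03)
t = 4

t = I/(P×r) = 4 years


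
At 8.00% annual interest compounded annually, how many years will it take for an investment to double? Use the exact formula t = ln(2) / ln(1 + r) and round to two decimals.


Doubling condition: (1 + r)^t = 2
Take ln of both sides: t × ln(1 + r) = ln(2)
t = ln(2) / ln(1 + r)
t = 0.693147 / 0.076961
t = 9.01

t = ln(2) / ln(1 + r) = 9.01 years


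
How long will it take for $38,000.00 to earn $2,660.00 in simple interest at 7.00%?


Rearrange the simple interest formula for t:
I = P × r × t  ⇒  t = I / (P × r)
t = $2,660.00 / ($38,000.00 × 0.07)
t = 1

t = I/(P×r) = 1 year


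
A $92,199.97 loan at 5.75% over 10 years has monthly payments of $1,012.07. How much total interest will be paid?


Total paid over the life of the loan = PMT × n.
Total paid = $1,012.07 × 120 = $121,448.40
Total interest = total paid − principal = $121,448.40 − $92,199.97 = $29,248.43

Total interest = (PMT × n) - PV = $29,248.43


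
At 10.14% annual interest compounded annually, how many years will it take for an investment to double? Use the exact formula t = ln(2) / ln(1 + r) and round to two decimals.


Doubling condition: (1 + r)^t = 2
Take ln of both sides: t × ln(1 + r) = ln(2)
t = ln(2) / ln(1 + r)
t = 0.693147 / 0.096582
t = 7.18

t = ln(2) / ln(1 + r) = 7.18 years


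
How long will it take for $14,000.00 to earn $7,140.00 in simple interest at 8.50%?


Rearrange the simple interest formula for t:
I = P × r × t  ⇒  t = I / (P × r)
t = $7,140.00 / ($14,000.00 × 0.085)
t = 6

t = I/(P×r) = 6 years


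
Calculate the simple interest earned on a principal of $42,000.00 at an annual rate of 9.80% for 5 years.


Simple interest formula: I = P × r × t
I = $42,000.00 × 0.098 × 5
I = $20,580.00

I = P × r × t = $20,580.00


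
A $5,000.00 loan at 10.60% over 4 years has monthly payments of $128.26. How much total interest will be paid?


Total paid over the life of the loan = PMT × n.
Total paid = $128.26 × 48 = $6,156.48
Total interest = total paid − principal = $6,156.48 − $5,000.00 = $1,156.48

Total interest = (PMT × n) - PV = $1,156.48


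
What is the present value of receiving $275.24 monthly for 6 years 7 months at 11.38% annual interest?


Present value of an ordinary annuity: PV = PMT × (1 − (1 + r)^(−n)) / r
Monthly rate r = 0.1138/12 ≈ 0.00948333, n = 79
PV = $275.24 × (1 − (1 + 0.1138/12)^(−79)) / (0.1138/12)
PV = $275.24 × 55.420990
PV = $15,254.07

PV = PMT × (1-(1+r)^(-n))/r = $15,254.07


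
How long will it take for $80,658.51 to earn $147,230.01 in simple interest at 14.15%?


Rearrange the simple interest formula for t:
I = P × r × t  ⇒  t = I / (P × r)
t = $147,230.01 / ($80,658.51 × 0.1415)
t = 12.9

t = I/(P×r) = 12.9 years


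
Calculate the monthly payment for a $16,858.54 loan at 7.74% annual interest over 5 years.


Loan payment formula: PMT = PV × r / (1 − (1 + r)^(−n))
Monthly rate r = 0.0774/12 = 0.00645, n = 60 months
Denominator: 1 − (1 + 0.0774/12)^(−60) = 0.320064
PMT = $16,858.54 × (0.0774/12) / 0.320064
PMT = $339.74 per month

PMT = PV × r / (1-(1+r)^(-n)) = $339.74/month


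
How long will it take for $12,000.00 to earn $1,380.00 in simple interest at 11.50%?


Rearrange the simple interest formula for t:
I = P × r × t  ⇒  t = I / (P × r)
t = $1,380.00 / ($12,000.00 × 0.115)
t = 1

t = I/(P×r) = 1 year


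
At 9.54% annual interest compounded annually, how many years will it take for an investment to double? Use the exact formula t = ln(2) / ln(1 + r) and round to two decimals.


Doubling condition: (1 + r)^t = 2
Take ln of both sides: t × ln(1 + r) = ln(2)
t = ln(2) / ln(1 + r)
t = 0.693147 / 0.091120
t = 7.61

t = ln(2) / ln(1 + r) = 7.61 years


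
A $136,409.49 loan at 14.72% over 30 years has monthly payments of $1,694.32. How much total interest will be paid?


Total paid over the life of the loan = PMT × n.
Total paid = $1,694.32 × 360 = $609,955.20
Total interest = total paid − principal = $609,955.20 − $136,409.49 = $473,545.71

Total interest = (PMT × n) - PV = $473,545.71


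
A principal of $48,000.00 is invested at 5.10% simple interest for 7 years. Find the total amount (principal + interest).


Total amount formula: A = P(1 + rt) = P + P·r·t
Interest: I = P × r × t = $48,000.00 × 0.051 × 7 = $17,136.00
A = P + I = $48,000.00 + $17,136.00 = $65,136.00

A = P + I = P(1 + rt) = $65,136.00


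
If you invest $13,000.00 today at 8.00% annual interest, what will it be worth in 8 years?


Future value formula: FV = PV × (1 + r)^t
FV = $13,000.00 × (1 + 0.08)^8
FV = $13,000.00 × 1.850930
FV = $24,062.09

FV = PV × (1 + r)^t = $24,062.09


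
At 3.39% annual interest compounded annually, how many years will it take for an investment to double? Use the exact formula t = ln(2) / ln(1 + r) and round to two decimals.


Doubling condition: (1 + r)^t = 2
Take ln of both sides: t × ln(1 + r) = ln(2)
t = ln(2) / ln(1 + r)
t = 0.693147 / 0.033338
t = 20.79

t = ln(2) / ln(1 + r) = 20.79 years


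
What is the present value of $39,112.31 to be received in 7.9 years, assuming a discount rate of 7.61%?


Present value formula: PV = FV / (1 + r)^t
PV = $39,112.31 / (1 + 0.0761)^7.9
PV = $39,112.31 / 1.784990
PV = $21,911.78

PV = FV / (1 + r)^t = $21,911.78


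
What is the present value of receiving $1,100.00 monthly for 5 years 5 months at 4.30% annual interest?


Present value of an ordinary annuity: PV = PMT × (1 − (1 + r)^(−n)) / r
Monthly rate r = 0.043/12 ≈ 0.00358333, n = 65
PV = $1,100.00 × (1 − (1 + 0.043/12)^(−65)) / (0.043/12)
PV = $1,100.00 × 57.893171
PV = $63,682.49

PV = PMT × (1-(1+r)^(-n))/r = $63,682.49


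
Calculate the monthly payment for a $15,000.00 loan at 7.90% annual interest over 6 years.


Loan payment formula: PMT = PV × r / (1 − (1 + r)^(−n))
Monthly rate r = 0.079/12 ≈ 0.00658333, n = 72 months
Denominator: 1 − (1 + 0.079/12)^(−72) = 0.376525
PMT = $15,000.00 × (0.079/12) / 0.376525
PMT = $262.27 per month

PMT = PV × r / (1-(1+r)^(-n)) = $262.27/month


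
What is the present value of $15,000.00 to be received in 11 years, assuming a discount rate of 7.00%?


Present value formula: PV = FV / (1 + r)^t
PV = $15,000.00 / (1 + 0.07)^11
PV = $15,000.00 / 2.104852
PV = $7,126.39

PV = FV / (1 + r)^t = $7,126.39


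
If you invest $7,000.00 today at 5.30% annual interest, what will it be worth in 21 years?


Future value formula: FV = PV × (1 + r)^t
FV = $7,000.00 × (1 + 0.053)^21
FV = $7,000.00 × 2.957984
FV = $20,705.89

FV = PV × (1 + r)^t = $20,705.89


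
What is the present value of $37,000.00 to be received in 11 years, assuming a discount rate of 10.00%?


Present value formula: PV = FV / (1 + r)^t
PV = $37,000.00 / (1 + 0.1)^11
PV = $37,000.00 / 2.853117
PV = $12,968.27

PV = FV / (1 + r)^t = $12,968.27


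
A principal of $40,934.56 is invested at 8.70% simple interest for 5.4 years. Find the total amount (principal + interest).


Total amount formula: A = P(1 + rt) = P + P·r·t
Interest: I = P × r × t = $40,934.56 × 0.087 × 5.4 = $19,231.06
A = P + I = $40,934.56 + $19,231.06 = $60,165.62

A = P + I = P(1 + rt) = $60,165.62


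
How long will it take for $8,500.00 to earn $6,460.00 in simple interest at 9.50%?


Rearrange the simple interest formula for t:
I = P × r × t  ⇒  t = I / (P × r)
t = $6,460.00 / ($8,500.00 × 0.095)
t = 8

t = I/(P×r) = 8 years


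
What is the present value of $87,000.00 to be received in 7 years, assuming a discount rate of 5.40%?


Present value formula: PV = FV / (1 + r)^t
PV = $87,000.00 / (1 + 0.054)^7
PV = $87,000.00 / 1.4450547
PV = $60,205.33

PV = FV / (1 + r)^t = $60,205.33


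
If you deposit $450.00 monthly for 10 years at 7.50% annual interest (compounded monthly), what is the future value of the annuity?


Future value of an ordinary annuity: FV = PMT × ((1 + r)^n − 1) / r
Monthly rate r = 0.075/12 = 0.00625, n = 120
FV = $450.00 × ((1 + 0.075/12)^120 − 1) / (0.075/12)
FV = $450.00 × 177.930342
FV = $80,068.65

FV = PMT × ((1+r)^n - 1)/r = $80,068.65


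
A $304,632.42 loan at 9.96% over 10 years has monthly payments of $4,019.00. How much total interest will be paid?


Total paid over the life of the loan = PMT × n.
Total paid = $4,019.00 × 120 = $482,280.00
Total interest = total paid − principal = $482,280.00 − $304,632.42 = $177,647.58

Total interest = (PMT × n) - PV = $177,647.58


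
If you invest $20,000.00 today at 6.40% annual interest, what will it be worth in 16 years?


Future value formula: FV = PV × (1 + r)^t
FV = $20,000.00 × (1 + 0.064)^16
FV = $20,000.00 × 2.6981497
FV = $53,962.99

FV = PV × (1 + r)^t = $53,962.99


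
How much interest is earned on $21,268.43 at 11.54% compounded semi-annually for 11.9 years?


Compound interest earned = final amount − principal.
A = P(1 + r/n)^(nt) = $21,268.43 × (1 + 0.1154/2)^(2 × 11.9) = $80,828.22
Interest = A − P = $80,828.22 − $21,268.43 = $59,559.79

Interest = A - P = $59,559.79


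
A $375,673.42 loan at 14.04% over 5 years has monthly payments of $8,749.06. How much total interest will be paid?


Total paid over the life of the loan = PMT × n.
Total paid = $8,749.06 × 60 = $524,943.60
Total interest = total paid − principal = $524,943.60 − $375,673.42 = $149,270.18

Total interest = (PMT × n) - PV = $149,270.18


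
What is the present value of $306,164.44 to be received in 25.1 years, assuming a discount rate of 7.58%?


Present value formula: PV = FV / (1 + r)^t
PV = $306,164.44 / (1 + 0.0758)^25.1
PV = $306,164.44 / 6.258376
PV = $48,920.75

PV = FV / (1 + r)^t = $48,920.75


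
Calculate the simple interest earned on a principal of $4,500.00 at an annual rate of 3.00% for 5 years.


Simple interest formula: I = P × r × t
I = $4,500.00 × 0.03 × 5
I = $675.00

I = P × r × t = $675.00


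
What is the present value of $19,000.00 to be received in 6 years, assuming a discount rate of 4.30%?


Present value formula: PV = FV / (1 + r)^t
PV = $19,000.00 / (1 + 0.043)^6
PV = $19,000.00 / 1.287377
PV = $14,758.69

PV = FV / (1 + r)^t = $14,758.69


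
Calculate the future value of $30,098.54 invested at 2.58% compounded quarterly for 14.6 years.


Compound interest formula: A = P(1 + r/n)^(nt)
A = $30,098.54 × (1 + 0.0258/4)^(4 × 14.6)
Growth factor: (1 + 0.0258/4)^58.4 = 1.455676
A = $30,098.54 × 1.455676
A = $43,813.72

A = P(1 + r/n)^(nt) = $43,813.72


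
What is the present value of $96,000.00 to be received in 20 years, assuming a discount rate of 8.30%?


Present value formula: PV = FV / (1 + r)^t
PV = $96,000.00 / (1 + 0.083)^20
PV = $96,000.00 / 4.9268476
PV = $19,485.08

PV = FV / (1 + r)^t = $19,485.08


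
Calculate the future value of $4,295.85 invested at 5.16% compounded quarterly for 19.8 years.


Compound interest formula: A = P(1 + r/n)^(nt)
A = $4,295.85 × (1 + 0.0516/4)^(4 × 19.8)
Growth factor: (1 + 0.0516/4)^79.2 = 2.759767
A = $4,295.85 × 2.759767
A = $11,855.55

A = P(1 + r/n)^(nt) = $11,855.55


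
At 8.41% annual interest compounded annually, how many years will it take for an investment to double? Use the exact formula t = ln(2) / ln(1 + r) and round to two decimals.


Doubling condition: (1 + r)^t = 2
Take ln of both sides: t × ln(1 + r) = ln(2)
t = ln(2) / ln(1 + r)
t = 0.693147 / 0.080750
t = 8.58

t = ln(2) / ln(1 + r) = 8.58 years


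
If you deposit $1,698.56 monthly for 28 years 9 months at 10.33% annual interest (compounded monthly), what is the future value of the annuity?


Future value of an ordinary annuity: FV = PMT × ((1 + r)^n − 1) / r
Monthly rate r = 0.1033/12 ≈ 0.00860833, n = 345
FV = $1,698.56 × ((1 + 0.1033/12)^345 − 1) / (0.1033/12)
FV = $1,698.56 × 2119.265109
FV = $3,599,698.94

FV = PMT × ((1+r)^n - 1)/r = $3,599,698.94


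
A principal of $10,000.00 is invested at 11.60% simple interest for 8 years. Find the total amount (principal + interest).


Total amount formula: A = P(1 + rt) = P + P·r·t
Interest: I = P × r × t = $10,000.00 × 0.116 × 8 = $9,280.00
A = P + I = $10,000.00 + $9,280.00 = $19,280.00

A = P + I = P(1 + rt) = $19,280.00


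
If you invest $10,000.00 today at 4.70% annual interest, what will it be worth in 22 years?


Future value formula: FV = PV × (1 + r)^t
FV = $10,000.00 × (1 + 0.047)^22
FV = $10,000.00 × 2.746800
FV = $27,468.00

FV = PV × (1 + r)^t = $27,468.00


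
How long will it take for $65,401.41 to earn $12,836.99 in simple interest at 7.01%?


Rearrange the simple interest formula for t:
I = P × r × t  ⇒  t = I / (P × r)
t = $12,836.99 / ($65,401.41 × 0.0701)
t = 2.8

t = I/(P×r) = 2.8 years


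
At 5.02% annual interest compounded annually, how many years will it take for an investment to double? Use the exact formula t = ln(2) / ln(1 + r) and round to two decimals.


Doubling condition: (1 + r)^t = 2
Take ln of both sides: t × ln(1 + r) = ln(2)
t = ln(2) / ln(1 + r)
t = 0.693147 / 0.048981
t = 14.15

t = ln(2) / ln(1 + r) = 14.15 years


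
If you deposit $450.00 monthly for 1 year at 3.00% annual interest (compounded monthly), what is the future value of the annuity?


Future value of an ordinary annuity: FV = PMT × ((1 + r)^n − 1) / r
Monthly rate r = 0.03/12 = 0.0025, n = 12
FV = $450.00 × ((1 + 0.03/12)^12 − 1) / (0.03/12)
FV = $450.00 × 12.166383
FV = $5,474.87

FV = PMT × ((1+r)^n - 1)/r = $5,474.87


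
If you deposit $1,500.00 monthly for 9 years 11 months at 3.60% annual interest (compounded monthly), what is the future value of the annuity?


Future value of an ordinary annuity: FV = PMT × ((1 + r)^n − 1) / r
Monthly rate r = 0.036/12 = 0.003, n = 119
FV = $1,500.00 × ((1 + 0.036/12)^119 − 1) / (0.036/12)
FV = $1,500.00 × 142.757451
FV = $214,136.18

FV = PMT × ((1+r)^n - 1)/r = $214,136.18


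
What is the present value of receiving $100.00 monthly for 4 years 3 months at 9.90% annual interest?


Present value of an ordinary annuity: PV = PMT × (1 − (1 + r)^(−n)) / r
Monthly rate r = 0.099/12 = 0.00825, n = 51
PV = $100.00 × (1 − (1 + 0.099/12)^(−51)) / (0.099/12)
PV = $100.00 × 41.492305
PV = $4,149.23

PV = PMT × (1-(1+r)^(-n))/r = $4,149.23


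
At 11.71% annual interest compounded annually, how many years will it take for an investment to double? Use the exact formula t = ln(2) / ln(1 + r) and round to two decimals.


Doubling condition: (1 + r)^t = 2
Take ln of both sides: t × ln(1 + r) = ln(2)
t = ln(2) / ln(1 + r)
t = 0.693147 / 0.110736
t = 6.26

t = ln(2) / ln(1 + r) = 6.26 years


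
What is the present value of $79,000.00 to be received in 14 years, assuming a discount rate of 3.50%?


Present value formula: PV = FV / (1 + r)^t
PV = $79,000.00 / (1 + 0.035)^14
PV = $79,000.00 / 1.6186945
PV = $48,804.76

PV = FV / (1 + r)^t = $48,804.76


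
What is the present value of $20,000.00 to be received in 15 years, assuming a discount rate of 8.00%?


Present value formula: PV = FV / (1 + r)^t
PV = $20,000.00 / (1 + 0.08)^15
PV = $20,000.00 / 3.172169
PV = $6,304.83

PV = FV / (1 + r)^t = $6,304.83


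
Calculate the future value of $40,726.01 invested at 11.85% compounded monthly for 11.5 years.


Compound interest formula: A = P(1 + r/n)^(nt)
A = $40,726.01 × (1 + 0.1185/12)^(12 × 11.5)
Growth factor: (1 + 0.1185/12)^138 = 3.8808934
A = $40,726.01 × 3.8808934
A = $158,053.30

A = P(1 + r/n)^(nt) = $158,053.30


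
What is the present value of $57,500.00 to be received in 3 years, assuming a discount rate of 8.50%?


Present value formula: PV = FV / (1 + r)^t
PV = $57,500.00 / (1 + 0.085)^3
PV = $57,500.00 / 1.277289
PV = $45,017.22

PV = FV / (1 + r)^t = $45,017.22


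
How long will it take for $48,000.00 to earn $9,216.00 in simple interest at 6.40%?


Rearrange the simple interest formula for t:
I = P × r × t  ⇒  t = I / (P × r)
t = $9,216.00 / ($48,000.00 × 0.064)
t = 3

t = I/(P×r) = 3 years


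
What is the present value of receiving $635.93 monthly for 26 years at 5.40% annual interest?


Present value of an ordinary annuity: PV = PMT × (1 − (1 + r)^(−n)) / r
Monthly rate r = 0.054/12 = 0.0045, n = 312
PV = $635.93 × (1 − (1 + 0.054/12)^(−312)) / (0.054/12)
PV = $635.93 × 167.469481
PV = $106,498.87

PV = PMT × (1-(1+r)^(-n))/r = $106,498.87


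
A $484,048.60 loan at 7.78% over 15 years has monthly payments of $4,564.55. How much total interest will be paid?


Total paid over the life of the loan = PMT × n.
Total paid = $4,564.55 × 180 = $821,619.00
Total interest = total paid − principal = $821,619.00 − $484,048.60 = $337,570.40

Total interest = (PMT × n) - PV = $337,570.40


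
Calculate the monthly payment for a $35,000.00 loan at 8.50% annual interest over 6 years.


Loan payment formula: PMT = PV × r / (1 − (1 + r)^(−n))
Monthly rate r = 0.085/12 ≈ 0.00708333, n = 72 months
Denominator: 1 − (1 + 0.085/12)^(−72) = 0.398424
PMT = $35,000.00 × (0.085/12) / 0.398424
PMT = $622.24 per month

PMT = PV × r / (1-(1+r)^(-n)) = $622.24/month


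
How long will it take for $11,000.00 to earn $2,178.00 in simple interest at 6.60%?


Rearrange the simple interest formula for t:
I = P × r × t  ⇒  t = I / (P × r)
t = $2,178.00 / ($11,000.00 × 0.066)
t = 3

t = I/(P×r) = 3 years


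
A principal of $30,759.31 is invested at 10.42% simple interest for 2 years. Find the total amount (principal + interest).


Total amount formula: A = P(1 + rt) = P + P·r·t
Interest: I = P × r × t = $30,759.31 × 0.1042 × 2 = $6,410.24
A = P + I = $30,759.31 + $6,410.24 = $37,169.55

A = P + I = P(1 + rt) = $37,169.55


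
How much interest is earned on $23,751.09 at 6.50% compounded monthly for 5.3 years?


Compound interest earned = final amount − principal.
A = P(1 + r/n)^(nt) = $23,751.09 × (1 + 0.065/12)^(12 × 5.3) = $33,488.39
Interest = A − P = $33,488.39 − $23,751.09 = $9,737.30

Interest = A - P = $9,737.30


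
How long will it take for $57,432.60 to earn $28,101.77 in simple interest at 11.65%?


Rearrange the simple interest formula for t:
I = P × r × t  ⇒  t = I / (P × r)
t = $28,101.77 / ($57,432.60 × 0.1165)
t = 4.2

t = I/(P×r) = 4.2 years


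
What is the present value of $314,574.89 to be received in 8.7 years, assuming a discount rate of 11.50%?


Present value formula: PV = FV / (1 + r)^t
PV = $314,574.89 / (1 + 0.115)^8.7
PV = $314,574.89 / 2.5780501
PV = $122,020.47

PV = FV / (1 + r)^t = $122,020.47


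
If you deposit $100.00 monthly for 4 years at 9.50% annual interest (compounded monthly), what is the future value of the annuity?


Future value of an ordinary annuity: FV = PMT × ((1 + r)^n − 1) / r
Monthly rate r = 0.095/12 ≈ 0.00791667, n = 48
FV = $100.00 × ((1 + 0.095/12)^48 − 1) / (0.095/12)
FV = $100.00 × 58.117673
FV = $5,811.77

FV = PMT × ((1+r)^n - 1)/r = $5,811.77


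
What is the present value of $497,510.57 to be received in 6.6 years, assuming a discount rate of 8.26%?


Present value formula: PV = FV / (1 + r)^t
PV = $497,510.57 / (1 + 0.0826)^6.6
PV = $497,510.57 / 1.6884529
PV = $294,654.69

PV = FV / (1 + r)^t = $294,654.69


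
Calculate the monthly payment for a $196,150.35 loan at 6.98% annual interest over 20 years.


Loan payment formula: PMT = PV × r / (1 − (1 + r)^(−n))
Monthly rate r = 0.0698/12 ≈ 0.00581667, n = 240 months
Denominator: 1 − (1 + 0.0698/12)^(−240) = 0.751411
PMT = $196,150.35 × (0.0698/12) / 0.751411
PMT = $1,518.40 per month

PMT = PV × r / (1-(1+r)^(-n)) = $1,518.40/month


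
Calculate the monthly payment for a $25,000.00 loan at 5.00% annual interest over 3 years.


Loan payment formula: PMT = PV × r / (1 − (1 + r)^(−n))
Monthly rate r = 0.05/12 ≈ 0.00416667, n = 36 months
Denominator: 1 − (1 + 0.05/12)^(−36) = 0.139024
PMT = $25,000.00 × (0.05/12) / 0.139024
PMT = $749.27 per month

PMT = PV × r / (1-(1+r)^(-n)) = $749.27/month


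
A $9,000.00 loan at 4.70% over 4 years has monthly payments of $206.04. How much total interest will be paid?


Total paid over the life of the loan = PMT × n.
Total paid = $206.04 × 48 = $9,889.92
Total interest = total paid − principal = $9,889.92 − $9,000.00 = $889.92

Total interest = (PMT × n) - PV = $889.92


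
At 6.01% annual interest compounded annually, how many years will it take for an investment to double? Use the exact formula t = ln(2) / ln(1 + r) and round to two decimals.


Doubling condition: (1 + r)^t = 2
Take ln of both sides: t × ln(1 + r) = ln(2)
t = ln(2) / ln(1 + r)
t = 0.693147 / 0.058363
t = 11.88

t = ln(2) / ln(1 + r) = 11.88 years


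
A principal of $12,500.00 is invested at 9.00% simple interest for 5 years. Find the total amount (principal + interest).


Total amount formula: A = P(1 + rt) = P + P·r·t
Interest: I = P × r × t = $12,500.00 × 0.09 × 5 = $5,625.00
A = P + I = $12,500.00 + $5,625.00 = $18,125.00

A = P + I = P(1 + rt) = $18,125.00


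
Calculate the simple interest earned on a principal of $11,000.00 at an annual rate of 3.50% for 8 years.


Simple interest formula: I = P × r × t
I = $11,000.00 × 0.035 × 8
I = $3,080.00

I = P × r × t = $3,080.00


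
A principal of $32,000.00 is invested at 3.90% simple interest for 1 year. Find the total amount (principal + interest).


Total amount formula: A = P(1 + rt) = P + P·r·t
Interest: I = P × r × t = $32,000.00 × 0.039 × 1 = $1,248.00
A = P + I = $32,000.00 + $1,248.00 = $33,248.00

A = P + I = P(1 + rt) = $33,248.00


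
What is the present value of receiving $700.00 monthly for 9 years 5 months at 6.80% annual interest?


Present value of an ordinary annuity: PV = PMT × (1 − (1 + r)^(−n)) / r
Monthly rate r = 0.068/12 ≈ 0.00566667, n = 113
PV = $700.00 × (1 − (1 + 0.068/12)^(−113)) / (0.068/12)
PV = $700.00 × 83.281714
PV = $58,297.20

PV = PMT × (1-(1+r)^(-n))/r = $58,297.20


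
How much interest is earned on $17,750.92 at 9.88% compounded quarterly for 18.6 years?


Compound interest earned = final amount − principal.
A = P(1 + r/n)^(nt) = $17,750.92 × (1 + 0.0988/4)^(4 × 18.6) = $109,048.08
Interest = A − P = $109,048.08 − $17,750.92 = $91,297.16

Interest = A - P = $91,297.16


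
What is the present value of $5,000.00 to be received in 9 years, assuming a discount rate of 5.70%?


Present value formula: PV = FV / (1 + r)^t
PV = $5,000.00 / (1 + 0.057)^9
PV = $5,000.00 / 1.646929
PV = $3,035.95

PV = FV / (1 + r)^t = $3,035.95


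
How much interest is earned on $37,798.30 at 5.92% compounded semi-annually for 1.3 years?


Compound interest earned = final amount − principal.
A = P(1 + r/n)^(nt) = $37,798.30 × (1 + 0.0592/2)^(2 × 1.3) = $40,776.55
Interest = A − P = $40,776.55 − $37,798.30 = $2,978.25

Interest = A - P = $2,978.25


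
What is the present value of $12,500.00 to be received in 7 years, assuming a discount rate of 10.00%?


Present value formula: PV = FV / (1 + r)^t
PV = $12,500.00 / (1 + 0.1)^7
PV = $12,500.00 / 1.948717
PV = $6,414.48

PV = FV / (1 + r)^t = $6,414.48


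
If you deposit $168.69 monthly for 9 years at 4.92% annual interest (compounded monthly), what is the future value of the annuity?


Future value of an ordinary annuity: FV = PMT × ((1 + r)^n − 1) / r
Monthly rate r = 0.0492/12 = 0.0041, n = 108
FV = $168.69 × ((1 + 0.0492/12)^108 − 1) / (0.0492/12)
FV = $168.69 × 135.524872
FV = $22,861.69

FV = PMT × ((1+r)^n - 1)/r = $22,861.69


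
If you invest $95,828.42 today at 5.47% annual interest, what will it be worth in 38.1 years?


Future value formula: FV = PV × (1 + r)^t
FV = $95,828.42 × (1 + 0.0547)^38.1
FV = $95,828.42 × 7.606990
FV = $728,965.83

FV = PV × (1 + r)^t = $728,965.83


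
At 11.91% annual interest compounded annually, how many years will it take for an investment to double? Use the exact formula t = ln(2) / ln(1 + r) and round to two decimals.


Doubling condition: (1 + r)^t = 2
Take ln of both sides: t × ln(1 + r) = ln(2)
t = ln(2) / ln(1 + r)
t = 0.693147 / 0.112525
t = 6.16

t = ln(2) / ln(1 + r) = 6.16 years


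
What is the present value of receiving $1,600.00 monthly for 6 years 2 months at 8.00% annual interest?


Present value of an ordinary annuity: PV = PMT × (1 − (1 + r)^(−n)) / r
Monthly rate r = 0.08/12 ≈ 0.00666667, n = 74
PV = $1,600.00 × (1 − (1 + 0.08/12)^(−74)) / (0.08/12)
PV = $1,600.00 × 58.261776
PV = $93,218.84

PV = PMT × (1-(1+r)^(-n))/r = $93,218.84


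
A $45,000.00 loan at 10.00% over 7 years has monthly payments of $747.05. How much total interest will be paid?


Total paid over the life of the loan = PMT × n.
Total paid = $747.05 × 84 = $62,752.20
Total interest = total paid − principal = $62,752.20 − $45,000.00 = $17,752.20

Total interest = (PMT × n) - PV = $17,752.20


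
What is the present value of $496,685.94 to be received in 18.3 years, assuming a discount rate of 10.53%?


Present value formula: PV = FV / (1 + r)^t
PV = $496,685.94 / (1 + 0.1053)^18.3
PV = $496,685.94 / 6.247224
PV = $79,505.06

PV = FV / (1 + r)^t = $79,505.06


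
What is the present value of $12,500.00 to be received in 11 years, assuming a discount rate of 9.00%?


Present value formula: PV = FV / (1 + r)^t
PV = $12,500.00 / (1 + 0.09)^11
PV = $12,500.00 / 2.580426
PV = $4,844.16

PV = FV / (1 + r)^t = $4,844.16


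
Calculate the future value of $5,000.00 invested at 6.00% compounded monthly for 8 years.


Compound interest formula: A = P(1 + r/n)^(nt)
A = $5,000.00 × (1 + 0.06/12)^(12 × 8)
Growth factor: (1 + 0.06/12)^96 = 1.6141427
A = $5,000.00 × 1.6141427
A = $8,070.71

A = P(1 + r/n)^(nt) = $8,070.71


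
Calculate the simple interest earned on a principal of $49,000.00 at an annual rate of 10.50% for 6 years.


Simple interest formula: I = P × r × t
I = $49,000.00 × 0.105 × 6
I = $30,870.00

I = P × r × t = $30,870.00


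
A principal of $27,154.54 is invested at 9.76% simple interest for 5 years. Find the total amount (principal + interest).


Total amount formula: A = P(1 + rt) = P + P·r·t
Interest: I = P × r × t = $27,154.54 × 0.0976 × 5 = $13,251.42
A = P + I = $27,154.54 + $13,251.42 = $40,405.96

A = P + I = P(1 + rt) = $40,405.96


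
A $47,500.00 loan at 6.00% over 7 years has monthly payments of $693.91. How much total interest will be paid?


Total paid over the life of the loan = PMT × n.
Total paid = $693.91 × 84 = $58,288.44
Total interest = total paid − principal = $58,288.44 − $47,500.00 = $10,788.44

Total interest = (PMT × n) - PV = $10,788.44


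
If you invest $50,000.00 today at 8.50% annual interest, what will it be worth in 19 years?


Future value formula: FV = PV × (1 + r)^t
FV = $50,000.00 × (1 + 0.085)^19
FV = $50,000.00 × 4.7115632
FV = $235,578.16

FV = PV × (1 + r)^t = $235,578.16


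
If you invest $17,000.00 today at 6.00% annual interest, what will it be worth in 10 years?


Future value formula: FV = PV × (1 + r)^t
FV = $17,000.00 × (1 + 0.06)^10
FV = $17,000.00 × 1.7908477
FV = $30,444.41

FV = PV × (1 + r)^t = $30,444.41


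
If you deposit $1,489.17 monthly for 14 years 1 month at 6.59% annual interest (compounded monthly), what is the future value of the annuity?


Future value of an ordinary annuity: FV = PMT × ((1 + r)^n − 1) / r
Monthly rate r = 0.0659/12 ≈ 0.00549167, n = 169
FV = $1,489.17 × ((1 + 0.0659/12)^169 − 1) / (0.0659/12)
FV = $1,489.17 × 277.377025
FV = $413,061.54

FV = PMT × ((1+r)^n - 1)/r = $413,061.54


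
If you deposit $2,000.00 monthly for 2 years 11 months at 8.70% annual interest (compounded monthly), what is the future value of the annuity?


Future value of an ordinary annuity: FV = PMT × ((1 + r)^n − 1) / r
Monthly rate r = 0.087/12 = 0.00725, n = 35
FV = $2,000.00 × ((1 + 0.087/12)^35 − 1) / (0.087/12)
FV = $2,000.00 × 39.678655
FV = $79,357.31

FV = PMT × ((1+r)^n - 1)/r = $79,357.31


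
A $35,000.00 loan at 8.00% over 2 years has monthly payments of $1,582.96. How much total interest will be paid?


Total paid over the life of the loan = PMT × n.
Total paid = $1,582.96 × 24 = $37,991.04
Total interest = total paid − principal = $37,991.04 − $35,000.00 = $2,991.04

Total interest = (PMT × n) - PV = $2,991.04


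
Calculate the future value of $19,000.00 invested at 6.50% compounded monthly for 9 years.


Compound interest formula: A = P(1 + r/n)^(nt)
A = $19,000.00 × (1 + 0.065/12)^(12 × 9)
Growth factor: (1 + 0.065/12)^108 = 1.7921595
A = $19,000.00 × 1.7921595
A = $34,051.03

A = P(1 + r/n)^(nt) = $34,051.03


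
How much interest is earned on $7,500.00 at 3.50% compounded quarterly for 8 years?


Compound interest earned = final amount − principal.
A = P(1 + r/n)^(nt) = $7,500.00 × (1 + 0.035/4)^(4 × 8) = $9,911.40
Interest = A − P = $9,911.40 − $7,500.00 = $2,411.40

Interest = A - P = $2,411.40


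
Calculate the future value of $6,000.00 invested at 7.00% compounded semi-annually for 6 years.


Compound interest formula: A = P(1 + r/n)^(nt)
A = $6,000.00 × (1 + 0.07/2)^(2 × 6)
Growth factor: (1 + 0.07/2)^12 = 1.511069
A = $6,000.00 × 1.511069
A = $9,066.41

A = P(1 + r/n)^(nt) = $9,066.41


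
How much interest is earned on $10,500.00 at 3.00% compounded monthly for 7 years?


Compound interest earned = final amount − principal.
A = P(1 + r/n)^(nt) = $10,500.00 × (1 + 0.03/12)^(12 × 7) = $12,950.23
Interest = A − P = $12,950.23 − $10,500.00 = $2,450.23

Interest = A - P = $2,450.23


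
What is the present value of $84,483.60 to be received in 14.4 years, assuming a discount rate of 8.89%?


Present value formula: PV = FV / (1 + r)^t
PV = $84,483.60 / (1 + 0.0889)^14.4
PV = $84,483.60 / 3.409001
PV = $24,782.51

PV = FV / (1 + r)^t = $24,782.51


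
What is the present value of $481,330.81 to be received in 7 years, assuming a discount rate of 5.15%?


Present value formula: PV = FV / (1 + r)^t
PV = $481,330.81 / (1 + 0.0515)^7
PV = $481,330.81 / 1.42123187
PV = $338,671.56

PV = FV / (1 + r)^t = $338,671.56


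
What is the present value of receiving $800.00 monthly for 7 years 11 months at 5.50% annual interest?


Present value of an ordinary annuity: PV = PMT × (1 − (1 + r)^(−n)) / r
Monthly rate r = 0.055/12 ≈ 0.00458333, n = 95
PV = $800.00 × (1 − (1 + 0.055/12)^(−95)) / (0.055/12)
PV = $800.00 × 76.878769
PV = $61,503.02

PV = PMT × (1-(1+r)^(-n))/r = $61,503.02


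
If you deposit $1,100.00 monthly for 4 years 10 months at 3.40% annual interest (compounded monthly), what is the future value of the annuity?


Future value of an ordinary annuity: FV = PMT × ((1 + r)^n − 1) / r
Monthly rate r = 0.034/12 ≈ 0.00283333, n = 58
FV = $1,100.00 × ((1 + 0.034/12)^58 − 1) / (0.034/12)
FV = $1,100.00 × 62.941158
FV = $69,235.27

FV = PMT × ((1+r)^n - 1)/r = $69,235.27


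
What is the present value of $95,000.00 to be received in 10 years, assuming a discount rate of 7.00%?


Present value formula: PV = FV / (1 + r)^t
PV = $95,000.00 / (1 + 0.07)^10
PV = $95,000.00 / 1.9671514
PV = $48,293.18

PV = FV / (1 + r)^t = $48,293.18


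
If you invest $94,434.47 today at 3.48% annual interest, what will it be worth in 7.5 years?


Future value formula: FV = PV × (1 + r)^t
FV = $94,434.47 × (1 + 0.0348)^7.5
FV = $94,434.47 × 1.292478
FV = $122,054.47

FV = PV × (1 + r)^t = $122,054.47


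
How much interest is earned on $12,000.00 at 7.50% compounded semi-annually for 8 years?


Compound interest earned = final amount − principal.
A = P(1 + r/n)^(nt) = $12,000.00 × (1 + 0.075/2)^(2 × 8) = $21,626.73
Interest = A − P = $21,626.73 − $12,000.00 = $9,626.73

Interest = A - P = $9,626.73


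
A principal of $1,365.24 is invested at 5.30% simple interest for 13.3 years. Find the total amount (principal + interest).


Total amount formula: A = P(1 + rt) = P + P·r·t
Interest: I = P × r × t = $1,365.24 × 0.053 × 13.3 = $962.36
A = P + I = $1,365.24 + $962.36 = $2,327.60

A = P + I = P(1 + rt) = $2,327.60


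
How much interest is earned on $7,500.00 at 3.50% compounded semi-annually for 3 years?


Compound interest earned = final amount − principal.
A = P(1 + r/n)^(nt) = $7,500.00 × (1 + 0.035/2)^(2 × 3) = $8,322.77
Interest = A − P = $8,322.77 − $7,500.00 = $822.77

Interest = A - P = $822.77


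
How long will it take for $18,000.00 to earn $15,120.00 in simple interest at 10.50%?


Rearrange the simple interest formula for t:
I = P × r × t  ⇒  t = I / (P × r)
t = $15,120.00 / ($18,000.00 × 0.105)
t = 8

t = I/(P×r) = 8 years


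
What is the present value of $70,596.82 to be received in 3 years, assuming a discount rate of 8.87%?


Present value formula: PV = FV / (1 + r)^t
PV = $70,596.82 / (1 + 0.0887)^3
PV = $70,596.82 / 1.290401
PV = $54,709.21

PV = FV / (1 + r)^t = $54,709.21


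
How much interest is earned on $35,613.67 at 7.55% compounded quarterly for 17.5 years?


Compound interest earned = final amount − principal.
A = P(1 + r/n)^(nt) = $35,613.67 × (1 + 0.0755/4)^(4 × 17.5) = $131,850.01
Interest = A − P = $131,850.01 − $35,613.67 = $96,236.34

Interest = A - P = $96,236.34


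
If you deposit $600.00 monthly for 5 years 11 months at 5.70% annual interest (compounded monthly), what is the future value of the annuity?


Future value of an ordinary annuity: FV = PMT × ((1 + r)^n − 1) / r
Monthly rate r = 0.057/12 = 0.00475, n = 71
FV = $600.00 × ((1 + 0.057/12)^71 − 1) / (0.057/12)
FV = $600.00 × 84.204432
FV = $50,522.66

FV = PMT × ((1+r)^n - 1)/r = $50,522.66


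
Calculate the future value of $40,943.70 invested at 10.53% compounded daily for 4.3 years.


Compound interest formula: A = P(1 + r/n)^(nt)
A = $40,943.70 × (1 + 0.1053/365)^(365 × 4.3)
Growth factor: (1 + 0.1053/365)^1569.5 = 1.5725912
A = $40,943.70 × 1.5725912
A = $64,387.70

A = P(1 + r/n)^(nt) = $64,387.70


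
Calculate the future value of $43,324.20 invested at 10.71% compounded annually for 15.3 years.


Compound interest formula: A = P(1 + r/n)^(nt)
A = $43,324.20 × (1 + 0.1071/1)^(1 × 15.3)
Growth factor: (1 + 0.1071/1)^15.3 = 4.743062
A = $43,324.20 × 4.743062
A = $205,489.37

A = P(1 + r/n)^(nt) = $205,489.37


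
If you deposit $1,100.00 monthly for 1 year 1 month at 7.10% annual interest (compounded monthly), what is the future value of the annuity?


Future value of an ordinary annuity: FV = PMT × ((1 + r)^n − 1) / r
Monthly rate r = 0.071/12 ≈ 0.00591667, n = 13
FV = $1,100.00 × ((1 + 0.071/12)^13 − 1) / (0.071/12)
FV = $1,100.00 × 13.471662
FV = $14,818.83

FV = PMT × ((1+r)^n - 1)/r = $14,818.83


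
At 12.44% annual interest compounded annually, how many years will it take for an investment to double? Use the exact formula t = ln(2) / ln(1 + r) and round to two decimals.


Doubling condition: (1 + r)^t = 2
Take ln of both sides: t × ln(1 + r) = ln(2)
t = ln(2) / ln(1 + r)
t = 0.693147 / 0.117250
t = 5.91

t = ln(2) / ln(1 + r) = 5.91 years


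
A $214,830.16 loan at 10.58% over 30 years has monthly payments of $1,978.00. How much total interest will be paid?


Total paid over the life of the loan = PMT × n.
Total paid = $1,978.00 × 360 = $712,080.00
Total interest = total paid − principal = $712,080.00 − $214,830.16 = $497,249.84

Total interest = (PMT × n) - PV = $497,249.84


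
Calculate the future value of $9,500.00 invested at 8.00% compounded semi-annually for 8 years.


Compound interest formula: A = P(1 + r/n)^(nt)
A = $9,500.00 × (1 + 0.08/2)^(2 × 8)
Growth factor: (1 + 0.08/2)^16 = 1.872981
A = $9,500.00 × 1.872981
A = $17,793.32

A = P(1 + r/n)^(nt) = $17,793.32


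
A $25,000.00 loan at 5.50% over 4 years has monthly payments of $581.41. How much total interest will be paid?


Total paid over the life of the loan = PMT × n.
Total paid = $581.41 × 48 = $27,907.68
Total interest = total paid − principal = $27,907.68 − $25,000.00 = $2,907.68

Total interest = (PMT × n) - PV = $2,907.68
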